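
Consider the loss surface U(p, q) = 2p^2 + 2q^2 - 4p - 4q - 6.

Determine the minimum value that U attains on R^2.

U(p,q) separates as A(p) + B(q) − 6, so its minimum is min A + min B − 6.
A'(p) = 4p - 4 vanishes at p ∈ {1}; B'(q) = 4q - 4 vanishes at q ∈ {1}.
Local minima of A (where A''>0): A(1)=-2. Local minima of B: B(1)=-2.
So the global minimum of U is A(1) + B(1) − 6 = -2 − 2 − 6 = -10, attained at (1, 1).

-10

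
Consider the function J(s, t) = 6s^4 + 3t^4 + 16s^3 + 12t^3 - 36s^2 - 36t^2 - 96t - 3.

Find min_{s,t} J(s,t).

J(s,t) separates as P(s) + Q(t) − 3, so its minimum is min P + min Q − 3.
P'(s) = 24s(s - 1)(s + 3) vanishes at s ∈ {-3, 0, 1}; Q'(t) = 12(t - 2)(t + 1)(t + 4) vanishes at t ∈ {-4, -1, 2}.
Local minima of P (where P''>0): P(-3)=-270, P(1)=-14. Local minima of Q: Q(-4)=-192, Q(2)=-192.
So the global minimum of J is P(-3) + Q(-4) − 3 = -270 − 192 − 3 = -465, attained at (-3, -4).

-465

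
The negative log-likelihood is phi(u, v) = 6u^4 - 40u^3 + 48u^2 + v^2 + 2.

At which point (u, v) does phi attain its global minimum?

phi(u,v) separates as P(u) + Q(v) + 2, so its minimum is min P + min Q + 2.
P'(u) = 24u(u - 4)(u - 1) vanishes at u ∈ {0, 1, 4}; Q'(v) = 2v vanishes at v ∈ {0}.
Local minima of P (where P''>0): P(0)=0, P(4)=-256. Local minima of Q: Q(0)=0.
So the global minimum of phi is P(4) + Q(0) + 2 = -256 + 0 + 2 = -254, attained at (4, 0).

(4, 0)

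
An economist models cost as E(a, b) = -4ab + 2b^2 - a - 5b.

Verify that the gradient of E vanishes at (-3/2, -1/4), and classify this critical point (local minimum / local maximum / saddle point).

∇E = (-4b - 1, -4a + 4b - 5); substituting (-3/2, -1/4) gives ∇E = (0, 0), so (-3/2, -1/4) is indeed a critical point.
The Hessian of E is constant: H = [[0, -4], [-4, 4]].
det(H) = 0·4 − (-4)² = -16.
Since det(H) < 0, H is indefinite and the critical point is a saddle point.

saddle point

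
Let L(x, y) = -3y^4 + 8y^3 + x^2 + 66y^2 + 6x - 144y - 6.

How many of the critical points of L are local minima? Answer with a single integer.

1

L separates as a function of x plus a function of y, so ∇L=0 decouples.
∂L/∂x = 2(x + 3) = 0 at x ∈ {-3}; ∂L/∂y = -12(y - 4)(y - 1)(y + 3) = 0 at y ∈ {-3, 1, 4}.
The Hessian is diagonal: diag(L_xx, L_yy). Second derivatives: L_xx(-3)=2; L_yy(-3)=-336, L_yy(1)=144, L_yy(4)=-252.
Local minima occur where both diagonal entries positive: (-3, 1). Count: 1.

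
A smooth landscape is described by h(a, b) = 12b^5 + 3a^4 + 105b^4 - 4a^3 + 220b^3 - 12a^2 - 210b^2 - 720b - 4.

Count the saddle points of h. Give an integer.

h separates as a function of a plus a function of b, so ∇h=0 decouples.
∂h/∂a = 12a(a - 2)(a + 1) = 0 at a ∈ {-1, 0, 2}; ∂h/∂b = 60(b - 1)(b + 1)(b + 3)(b + 4) = 0 at b ∈ {-4, -3, -1, 1}.
The Hessian is diagonal: diag(h_aa, h_bb). Second derivatives: h_aa(-1)=36, h_aa(0)=-24, h_aa(2)=72; h_bb(-4)=-900, h_bb(-3)=480, h_bb(-1)=-720, h_bb(1)=2400.
Saddle points occur where the two diagonal entries have opposite signs: (-1, -4), (-1, -1), (0, -3), (0, 1), (2, -4), (2, -1). Count: 6.

6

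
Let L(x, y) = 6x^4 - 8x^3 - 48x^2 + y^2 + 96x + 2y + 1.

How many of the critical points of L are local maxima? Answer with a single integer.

L separates as a function of x plus a function of y, so ∇L=0 decouples.
∂L/∂x = 24(x - 2)(x - 1)(x + 2) = 0 at x ∈ {-2, 1, 2}; ∂L/∂y = 2(y + 1) = 0 at y ∈ {-1}.
The Hessian is diagonal: diag(L_xx, L_yy). Second derivatives: L_xx(-2)=288, L_xx(1)=-72, L_xx(2)=96; L_yy(-1)=2.
Local maxima occur where both diagonal entries negative: none. Count: 0.

0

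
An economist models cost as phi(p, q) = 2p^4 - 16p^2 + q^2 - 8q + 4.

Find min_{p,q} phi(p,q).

-44

phi(p,q) separates as A(p) + B(q) + 4, so its minimum is min A + min B + 4.
A'(p) = 8p(p - 2)(p + 2) vanishes at p ∈ {-2, 0, 2}; B'(q) = 2q - 8 vanishes at q ∈ {4}.
Local minima of A (where A''>0): A(-2)=-32, A(2)=-32. Local minima of B: B(4)=-16.
So the global minimum of phi is A(-2) + B(4) + 4 = -32 − 16 + 4 = -44, attained at (-2, 4).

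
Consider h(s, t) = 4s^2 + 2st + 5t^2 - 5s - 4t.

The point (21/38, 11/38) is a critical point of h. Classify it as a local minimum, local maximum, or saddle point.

The Hessian of h is constant: H = [[8, 2], [2, 10]].
det(H) = 8·10 − 2² = 76.
det(H) > 0 and tr(H) = 18 > 0, so H is positive definite and the point is a local minimum.

local minimum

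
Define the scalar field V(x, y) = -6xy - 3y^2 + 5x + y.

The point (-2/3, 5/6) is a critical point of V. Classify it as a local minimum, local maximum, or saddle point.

saddle point

The Hessian of V is constant: H = [[0, -6], [-6, -6]].
det(H) = 0·(-6) − (-6)² = -36.
Since det(H) < 0, H is indefinite and the critical point is a saddle point.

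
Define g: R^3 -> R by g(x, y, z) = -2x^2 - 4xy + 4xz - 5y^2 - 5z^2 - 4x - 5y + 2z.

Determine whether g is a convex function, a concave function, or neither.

concave

g is quadratic, so its Hessian is the constant matrix H = [[-4, -4, 4], [-4, -10, 0], [4, 0, -10]].
Leading principal minors: -4, 24, -80.
Signs alternate −, +, − ⇒ H ≺ 0 ⇒ concave.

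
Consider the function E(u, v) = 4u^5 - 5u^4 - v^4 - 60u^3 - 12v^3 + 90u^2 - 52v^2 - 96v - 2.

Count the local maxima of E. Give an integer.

E separates as a function of u plus a function of v, so ∇E=0 decouples.
∂E/∂u = 20u(u - 3)(u - 1)(u + 3) = 0 at u ∈ {-3, 0, 1, 3}; ∂E/∂v = -4(v + 2)(v + 3)(v + 4) = 0 at v ∈ {-4, -3, -2}.
The Hessian is diagonal: diag(E_uu, E_vv). Second derivatives: E_uu(-3)=-1440, E_uu(0)=180, E_uu(1)=-160, E_uu(3)=720; E_vv(-4)=-8, E_vv(-3)=4, E_vv(-2)=-8.
Local maxima occur where both diagonal entries negative: (-3, -4), (-3, -2), (1, -4), (1, -2). Count: 4.

4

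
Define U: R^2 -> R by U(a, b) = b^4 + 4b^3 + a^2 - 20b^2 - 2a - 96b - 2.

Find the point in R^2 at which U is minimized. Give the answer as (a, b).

(1, 3)

U(a,b) separates as P(a) + Q(b) − 2, so its minimum is min P + min Q − 2.
P'(a) = 2a - 2 vanishes at a ∈ {1}; Q'(b) = 4(b - 3)(b + 2)(b + 4) vanishes at b ∈ {-4, -2, 3}.
Local minima of P (where P''>0): P(1)=-1. Local minima of Q: Q(-4)=64, Q(3)=-279.
So the global minimum of U is P(1) + Q(3) − 2 = -1 − 279 − 2 = -282, attained at (1, 3).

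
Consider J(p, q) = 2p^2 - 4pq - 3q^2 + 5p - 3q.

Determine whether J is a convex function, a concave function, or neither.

neither

J is quadratic, so its Hessian is the constant matrix H = [[4, -4], [-4, -6]].
det(H) = -40, tr(H) = -2.
det(H) < 0, so H is indefinite: neither convex nor concave.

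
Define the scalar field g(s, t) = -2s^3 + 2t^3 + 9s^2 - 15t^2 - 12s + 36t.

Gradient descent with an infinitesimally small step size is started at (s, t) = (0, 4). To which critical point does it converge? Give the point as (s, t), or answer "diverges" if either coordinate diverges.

(1, 3)

g is separable, so gradient descent decouples: s follows -∂g/∂s, t follows -∂g/∂t.
∂g/∂s = -6(s - 2)(s - 1); at s=0 this is -12, so s increases.
∂g/∂t = 6(t - 3)(t - 2); at t=4 this is 12, so t decreases.
s converges to its nearest critical value 1 (a local min of the s-part); t converges to 3. The iterate converges to (1, 3).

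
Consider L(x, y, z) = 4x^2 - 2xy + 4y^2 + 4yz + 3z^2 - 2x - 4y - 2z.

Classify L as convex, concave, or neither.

convex

L is quadratic, so its Hessian is the constant matrix H = [[8, -2, 0], [-2, 8, 4], [0, 4, 6]].
Leading principal minors: 8, 60, 232.
All positive ⇒ H ≻ 0 ⇒ convex.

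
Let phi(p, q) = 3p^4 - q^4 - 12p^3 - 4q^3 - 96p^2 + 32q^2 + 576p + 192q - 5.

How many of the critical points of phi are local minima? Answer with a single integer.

2

phi separates as a function of p plus a function of q, so ∇phi=0 decouples.
∂phi/∂p = 12(p - 4)(p - 3)(p + 4) = 0 at p ∈ {-4, 3, 4}; ∂phi/∂q = -4(q - 4)(q + 3)(q + 4) = 0 at q ∈ {-4, -3, 4}.
The Hessian is diagonal: diag(phi_pp, phi_qq). Second derivatives: phi_pp(-4)=672, phi_pp(3)=-84, phi_pp(4)=96; phi_qq(-4)=-32, phi_qq(-3)=28, phi_qq(4)=-224.
Local minima occur where both diagonal entries positive: (-4, -3), (4, -3). Count: 2.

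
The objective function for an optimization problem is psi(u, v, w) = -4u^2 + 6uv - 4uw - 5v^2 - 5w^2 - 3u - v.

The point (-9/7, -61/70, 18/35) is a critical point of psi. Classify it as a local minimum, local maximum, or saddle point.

The Hessian is constant: H = [[-8, 6, -4], [6, -10, 0], [-4, 0, -10]].
Leading principal minors: Δ₁ = -8, Δ₂ = 44, Δ₃ = -280.
The minors alternate sign starting negative (−, +, −), so H is negative definite: a local maximum.

local maximum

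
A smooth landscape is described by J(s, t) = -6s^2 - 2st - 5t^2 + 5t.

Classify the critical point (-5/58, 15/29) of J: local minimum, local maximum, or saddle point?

local maximum

The Hessian of J is constant: H = [[-12, -2], [-2, -10]].
det(H) = (-12)·(-10) − (-2)² = 116.
det(H) > 0 and tr(H) = -22 < 0, so H is negative definite and the point is a local maximum.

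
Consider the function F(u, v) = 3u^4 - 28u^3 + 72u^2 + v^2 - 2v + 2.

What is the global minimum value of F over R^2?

F(u,v) separates as P(u) + Q(v) + 2, so its minimum is min P + min Q + 2.
P'(u) = 12u(u - 4)(u - 3) vanishes at u ∈ {0, 3, 4}; Q'(v) = 2v - 2 vanishes at v ∈ {1}.
Local minima of P (where P''>0): P(0)=0, P(4)=128. Local minima of Q: Q(1)=-1.
So the global minimum of F is P(0) + Q(1) + 2 = 0 − 1 + 2 = 1, attained at (0, 1).

1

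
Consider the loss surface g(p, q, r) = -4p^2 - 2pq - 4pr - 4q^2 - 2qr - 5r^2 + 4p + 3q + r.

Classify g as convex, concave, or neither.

concave

g is quadratic, so its Hessian is the constant matrix H = [[-8, -2, -4], [-2, -8, -2], [-4, -2, -10]].
Leading principal minors: -8, 60, -472.
Signs alternate −, +, − ⇒ H ≺ 0 ⇒ concave.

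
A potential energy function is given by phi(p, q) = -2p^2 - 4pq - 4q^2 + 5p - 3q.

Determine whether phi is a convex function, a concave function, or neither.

concave

phi is quadratic, so its Hessian is the constant matrix H = [[-4, -4], [-4, -8]].
det(H) = 16, tr(H) = -12.
det(H) > 0 and tr(H) < 0, so H is negative definite everywhere: concave.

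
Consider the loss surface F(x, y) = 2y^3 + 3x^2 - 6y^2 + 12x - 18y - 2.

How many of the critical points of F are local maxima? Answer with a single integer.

F separates as a function of x plus a function of y, so ∇F=0 decouples.
∂F/∂x = 6(x + 2) = 0 at x ∈ {-2}; ∂F/∂y = 6(y - 3)(y + 1) = 0 at y ∈ {-1, 3}.
The Hessian is diagonal: diag(F_xx, F_yy). Second derivatives: F_xx(-2)=6; F_yy(-1)=-24, F_yy(3)=24.
Local maxima occur where both diagonal entries negative: none. Count: 0.

0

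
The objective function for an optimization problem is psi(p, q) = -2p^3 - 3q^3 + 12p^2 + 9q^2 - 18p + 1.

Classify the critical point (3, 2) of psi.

local maximum

The mixed partial ∂²psi/∂p∂q is 0, so the Hessian at any point is diag(psi_pp, psi_qq) = diag(12(-p + 2), 18(-q + 1)).
At (3, 2): H = diag(-12, -18).
Both eigenvalues are negative, so H is negative definite: a local maximum.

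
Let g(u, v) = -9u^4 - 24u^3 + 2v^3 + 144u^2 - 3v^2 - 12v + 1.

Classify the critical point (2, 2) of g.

The mixed partial ∂²g/∂u∂v is 0, so the Hessian at any point is diag(g_uu, g_vv) = diag(36(-3u^2 - 4u + 8), 6(2v - 1)).
At (2, 2): H = diag(-432, 18).
The eigenvalues have opposite signs, so H is indefinite: a saddle point.

saddle point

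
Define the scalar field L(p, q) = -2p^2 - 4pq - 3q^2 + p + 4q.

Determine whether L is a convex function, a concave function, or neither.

L is quadratic, so its Hessian is the constant matrix H = [[-4, -4], [-4, -6]].
det(H) = 8, tr(H) = -10.
det(H) > 0 and tr(H) < 0, so H is negative definite everywhere: concave.

concave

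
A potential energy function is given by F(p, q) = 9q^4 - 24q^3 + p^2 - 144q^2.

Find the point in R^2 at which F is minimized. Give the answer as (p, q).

F(p,q) separates as A(p) + B(q), so its minimum is min A + min B.
A'(p) = 2p vanishes at p ∈ {0}; B'(q) = 36q(q - 4)(q + 2) vanishes at q ∈ {-2, 0, 4}.
Local minima of A (where A''>0): A(0)=0. Local minima of B: B(-2)=-240, B(4)=-1536.
So the global minimum of F is A(0) + B(4) = 0 − 1536 = -1536, attained at (0, 4).

(0, 4)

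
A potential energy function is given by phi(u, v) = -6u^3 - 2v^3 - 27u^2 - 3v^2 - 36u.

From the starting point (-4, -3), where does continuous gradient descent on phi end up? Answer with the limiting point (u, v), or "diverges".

phi is separable, so gradient descent decouples: u follows -∂phi/∂u, v follows -∂phi/∂v.
∂phi/∂u = -18(u + 1)(u + 2); at u=-4 this is -108, so u increases.
∂phi/∂v = -6v(v + 1); at v=-3 this is -36, so v increases.
u converges to its nearest critical value -2 (a local min of the u-part); v converges to -1. The iterate converges to (-2, -1).

(-2, -1)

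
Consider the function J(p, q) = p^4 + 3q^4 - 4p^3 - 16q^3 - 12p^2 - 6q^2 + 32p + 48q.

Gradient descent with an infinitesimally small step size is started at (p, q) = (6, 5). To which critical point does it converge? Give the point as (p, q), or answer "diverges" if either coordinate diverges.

(4, 4)

J is separable, so gradient descent decouples: p follows -∂J/∂p, q follows -∂J/∂q.
∂J/∂p = 4(p - 4)(p - 1)(p + 2); at p=6 this is 320, so p decreases.
∂J/∂q = 12(q - 4)(q - 1)(q + 1); at q=5 this is 288, so q decreases.
p converges to its nearest critical value 4 (a local min of the p-part); q converges to 4. The iterate converges to (4, 4).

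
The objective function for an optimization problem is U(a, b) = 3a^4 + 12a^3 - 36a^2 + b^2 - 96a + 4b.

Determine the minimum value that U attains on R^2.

-196

U(a,b) separates as P(a) + Q(b), so its minimum is min P + min Q.
P'(a) = 12(a - 2)(a + 1)(a + 4) vanishes at a ∈ {-4, -1, 2}; Q'(b) = 2b + 4 vanishes at b ∈ {-2}.
Local minima of P (where P''>0): P(-4)=-192, P(2)=-192. Local minima of Q: Q(-2)=-4.
So the global minimum of U is P(-4) + Q(-2) = -192 − 4 = -196, attained at (-4, -2).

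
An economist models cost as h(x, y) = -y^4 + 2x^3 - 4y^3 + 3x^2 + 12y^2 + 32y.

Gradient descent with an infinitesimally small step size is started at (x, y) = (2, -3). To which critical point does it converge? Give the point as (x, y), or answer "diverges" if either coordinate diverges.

(0, -1)

h is separable, so gradient descent decouples: x follows -∂h/∂x, y follows -∂h/∂y.
∂h/∂x = 6x(x + 1); at x=2 this is 36, so x decreases.
∂h/∂y = -4(y - 2)(y + 1)(y + 4); at y=-3 this is -40, so y increases.
x converges to its nearest critical value 0 (a local min of the x-part); y converges to -1. The iterate converges to (0, -1).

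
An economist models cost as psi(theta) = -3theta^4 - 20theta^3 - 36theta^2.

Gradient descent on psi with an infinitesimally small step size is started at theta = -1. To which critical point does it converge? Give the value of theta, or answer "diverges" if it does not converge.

psi'(theta) = -12theta(theta + 2)(theta + 3), so psi'(-1) = 24.
Gradient descent moves in the -psi' direction, i.e. theta is decreasing.
The nearest critical point in that direction is theta = -2, where psi'' = 24 > 0 (a local minimum). The iterate converges there.

-2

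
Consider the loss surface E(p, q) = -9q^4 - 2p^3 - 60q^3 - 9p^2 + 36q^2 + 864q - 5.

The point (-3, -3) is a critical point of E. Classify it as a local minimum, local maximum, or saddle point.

The mixed partial ∂²E/∂p∂q is 0, so the Hessian at any point is diag(E_pp, E_qq) = diag(-6(2p + 3), 36(-3q^2 - 10q + 2)).
At (-3, -3): H = diag(18, 180).
Both eigenvalues are positive, so H is positive definite: a local minimum.

local minimum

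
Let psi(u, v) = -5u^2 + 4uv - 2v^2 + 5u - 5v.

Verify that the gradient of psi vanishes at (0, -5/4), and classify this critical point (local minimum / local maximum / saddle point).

∇psi = (-10u + 4v + 5, 4u - 4v - 5); substituting (0, -5/4) gives ∇psi = (0, 0), so (0, -5/4) is indeed a critical point.
The Hessian of psi is constant: H = [[-10, 4], [4, -4]].
det(H) = (-10)·(-4) − 4² = 24.
det(H) > 0 and tr(H) = -14 < 0, so H is negative definite and the point is a local maximum.

local maximum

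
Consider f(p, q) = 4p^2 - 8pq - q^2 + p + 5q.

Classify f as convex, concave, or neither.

f is quadratic, so its Hessian is the constant matrix H = [[8, -8], [-8, -2]].
det(H) = -80, tr(H) = 6.
det(H) < 0, so H is indefinite: neither convex nor concave.

neither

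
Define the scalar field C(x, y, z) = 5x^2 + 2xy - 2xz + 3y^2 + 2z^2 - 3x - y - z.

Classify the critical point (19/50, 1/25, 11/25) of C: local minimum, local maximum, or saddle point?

local minimum

The Hessian is constant: H = [[10, 2, -2], [2, 6, 0], [-2, 0, 4]].
Leading principal minors: Δ₁ = 10, Δ₂ = 56, Δ₃ = 200.
All leading minors are positive, so H is positive definite: a local minimum.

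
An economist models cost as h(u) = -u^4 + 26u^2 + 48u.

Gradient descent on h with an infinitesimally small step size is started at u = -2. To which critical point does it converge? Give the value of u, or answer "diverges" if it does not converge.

-1

h'(u) = -4(u - 4)(u + 1)(u + 3), so h'(-2) = -24.
Gradient descent moves in the -h' direction, i.e. u is increasing.
The nearest critical point in that direction is u = -1, where h'' = 40 > 0 (a local minimum). The iterate converges there.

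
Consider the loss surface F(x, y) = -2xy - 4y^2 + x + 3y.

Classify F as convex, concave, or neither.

F is quadratic, so its Hessian is the constant matrix H = [[0, -2], [-2, -8]].
det(H) = -4, tr(H) = -8.
det(H) < 0, so H is indefinite: neither convex nor concave.

neither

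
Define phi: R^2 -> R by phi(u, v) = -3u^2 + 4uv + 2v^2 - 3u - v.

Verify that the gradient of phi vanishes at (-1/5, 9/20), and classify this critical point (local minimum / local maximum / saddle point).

∇phi = (-6u + 4v - 3, 4u + 4v - 1); substituting (-1/5, 9/20) gives ∇phi = (0, 0), so (-1/5, 9/20) is indeed a critical point.
The Hessian of phi is constant: H = [[-6, 4], [4, 4]].
det(H) = (-6)·4 − 4² = -40.
Since det(H) < 0, H is indefinite and the critical point is a saddle point.

saddle point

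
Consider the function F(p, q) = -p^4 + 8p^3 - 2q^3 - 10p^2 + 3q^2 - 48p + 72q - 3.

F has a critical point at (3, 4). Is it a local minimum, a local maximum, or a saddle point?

saddle point

The mixed partial ∂²F/∂p∂q is 0, so the Hessian at any point is diag(F_pp, F_qq) = diag(4(-3p^2 + 12p - 5), 6(-2q + 1)).
At (3, 4): H = diag(16, -42).
The eigenvalues have opposite signs, so H is indefinite: a saddle point.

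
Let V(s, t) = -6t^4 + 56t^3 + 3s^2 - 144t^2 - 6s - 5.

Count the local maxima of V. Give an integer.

V separates as a function of s plus a function of t, so ∇V=0 decouples.
∂V/∂s = 6(s - 1) = 0 at s ∈ {1}; ∂V/∂t = -24t(t - 4)(t - 3) = 0 at t ∈ {0, 3, 4}.
The Hessian is diagonal: diag(V_ss, V_tt). Second derivatives: V_ss(1)=6; V_tt(0)=-288, V_tt(3)=72, V_tt(4)=-96.
Local maxima occur where both diagonal entries negative: none. Count: 0.

0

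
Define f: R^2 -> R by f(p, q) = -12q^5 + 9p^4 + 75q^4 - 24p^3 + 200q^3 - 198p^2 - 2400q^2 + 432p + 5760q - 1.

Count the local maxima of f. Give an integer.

2

f separates as a function of p plus a function of q, so ∇f=0 decouples.
∂f/∂p = 36(p - 4)(p - 1)(p + 3) = 0 at p ∈ {-3, 1, 4}; ∂f/∂q = -60(q - 4)(q - 3)(q - 2)(q + 4) = 0 at q ∈ {-4, 2, 3, 4}.
The Hessian is diagonal: diag(f_pp, f_qq). Second derivatives: f_pp(-3)=1008, f_pp(1)=-432, f_pp(4)=756; f_qq(-4)=20160, f_qq(2)=-720, f_qq(3)=420, f_qq(4)=-960.
Local maxima occur where both diagonal entries negative: (1, 2), (1, 4). Count: 2.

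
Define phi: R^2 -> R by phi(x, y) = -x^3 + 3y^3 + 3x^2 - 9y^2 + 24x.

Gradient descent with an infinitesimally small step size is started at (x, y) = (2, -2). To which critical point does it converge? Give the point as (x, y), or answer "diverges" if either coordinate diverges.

phi is separable, so gradient descent decouples: x follows -∂phi/∂x, y follows -∂phi/∂y.
∂phi/∂x = -3(x - 4)(x + 2); at x=2 this is 24, so x decreases.
∂phi/∂y = 9y(y - 2); at y=-2 this is 72, so y decreases.
The y-coordinate has no critical point in that direction and runs off to infinity.

diverges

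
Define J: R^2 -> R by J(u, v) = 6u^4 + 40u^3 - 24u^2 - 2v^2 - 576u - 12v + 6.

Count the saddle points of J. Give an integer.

J separates as a function of u plus a function of v, so ∇J=0 decouples.
∂J/∂u = 24(u - 2)(u + 3)(u + 4) = 0 at u ∈ {-4, -3, 2}; ∂J/∂v = -4(v + 3) = 0 at v ∈ {-3}.
The Hessian is diagonal: diag(J_uu, J_vv). Second derivatives: J_uu(-4)=144, J_uu(-3)=-120, J_uu(2)=720; J_vv(-3)=-4.
Saddle points occur where the two diagonal entries have opposite signs: (-4, -3), (2, -3). Count: 2.

2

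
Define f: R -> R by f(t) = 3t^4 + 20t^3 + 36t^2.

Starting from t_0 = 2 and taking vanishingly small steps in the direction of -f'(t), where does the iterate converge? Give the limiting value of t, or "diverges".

0

f'(t) = 12t(t + 2)(t + 3), so f'(2) = 480.
Gradient descent moves in the -f' direction, i.e. t is decreasing.
The nearest critical point in that direction is t = 0, where f'' = 72 > 0 (a local minimum). The iterate converges there.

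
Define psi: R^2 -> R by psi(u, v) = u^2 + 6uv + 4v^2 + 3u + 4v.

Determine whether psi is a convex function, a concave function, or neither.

psi is quadratic, so its Hessian is the constant matrix H = [[2, 6], [6, 8]].
det(H) = -20, tr(H) = 10.
det(H) < 0, so H is indefinite: neither convex nor concave.

neither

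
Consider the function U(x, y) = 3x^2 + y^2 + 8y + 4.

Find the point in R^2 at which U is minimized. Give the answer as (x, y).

(0, -4)

U(x,y) separates as P(x) + Q(y) + 4, so its minimum is min P + min Q + 4.
P'(x) = 6x vanishes at x ∈ {0}; Q'(y) = 2y + 8 vanishes at y ∈ {-4}.
Local minima of P (where P''>0): P(0)=0. Local minima of Q: Q(-4)=-16.
So the global minimum of U is P(0) + Q(-4) + 4 = 0 − 16 + 4 = -12, attained at (0, -4).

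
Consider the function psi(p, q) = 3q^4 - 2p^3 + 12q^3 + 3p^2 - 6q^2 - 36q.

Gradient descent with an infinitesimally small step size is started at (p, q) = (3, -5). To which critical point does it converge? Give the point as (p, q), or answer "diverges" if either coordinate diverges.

diverges

psi is separable, so gradient descent decouples: p follows -∂psi/∂p, q follows -∂psi/∂q.
∂psi/∂p = -6p(p - 1); at p=3 this is -36, so p increases.
∂psi/∂q = 12(q - 1)(q + 1)(q + 3); at q=-5 this is -576, so q increases.
The p-coordinate has no critical point in that direction and runs off to infinity.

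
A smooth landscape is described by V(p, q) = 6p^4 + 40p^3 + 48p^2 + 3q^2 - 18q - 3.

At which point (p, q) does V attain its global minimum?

V(p,q) separates as A(p) + B(q) − 3, so its minimum is min A + min B − 3.
A'(p) = 24p(p + 1)(p + 4) vanishes at p ∈ {-4, -1, 0}; B'(q) = 6q - 18 vanishes at q ∈ {3}.
Local minima of A (where A''>0): A(-4)=-256, A(0)=0. Local minima of B: B(3)=-27.
So the global minimum of V is A(-4) + B(3) − 3 = -256 − 27 − 3 = -286, attained at (-4, 3).

(-4, 3)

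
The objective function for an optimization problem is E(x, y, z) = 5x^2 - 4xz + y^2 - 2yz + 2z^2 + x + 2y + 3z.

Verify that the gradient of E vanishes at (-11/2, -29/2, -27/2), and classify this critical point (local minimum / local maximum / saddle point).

local minimum

∇E = (10x - 4z + 1, 2y - 2z + 2, -4x - 2y + 4z + 3); substituting (-11/2, -29/2, -27/2) gives ∇E = (0, 0, 0), so (-11/2, -29/2, -27/2) is indeed a critical point.
The Hessian is constant: H = [[10, 0, -4], [0, 2, -2], [-4, -2, 4]].
Leading principal minors: Δ₁ = 10, Δ₂ = 20, Δ₃ = 8.
All leading minors are positive, so H is positive definite: a local minimum.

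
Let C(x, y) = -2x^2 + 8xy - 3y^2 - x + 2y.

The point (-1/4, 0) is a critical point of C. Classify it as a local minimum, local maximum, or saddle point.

saddle point

The Hessian of C is constant: H = [[-4, 8], [8, -6]].
det(H) = (-4)·(-6) − 8² = -40.
Since det(H) < 0, H is indefinite and the critical point is a saddle point.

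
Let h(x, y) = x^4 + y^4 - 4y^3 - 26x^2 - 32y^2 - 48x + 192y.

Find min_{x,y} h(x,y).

-1120

h(x,y) separates as P(x) + Q(y), so its minimum is min P + min Q.
P'(x) = 4(x - 4)(x + 1)(x + 3) vanishes at x ∈ {-3, -1, 4}; Q'(y) = 4(y - 4)(y - 3)(y + 4) vanishes at y ∈ {-4, 3, 4}.
Local minima of P (where P''>0): P(-3)=-9, P(4)=-352. Local minima of Q: Q(-4)=-768, Q(4)=256.
So the global minimum of h is P(4) + Q(-4) = -352 − 768 = -1120, attained at (4, -4).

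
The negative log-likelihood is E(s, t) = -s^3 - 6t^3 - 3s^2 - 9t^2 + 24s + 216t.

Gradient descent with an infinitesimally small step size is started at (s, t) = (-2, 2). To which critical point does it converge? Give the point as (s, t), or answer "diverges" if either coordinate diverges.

E is separable, so gradient descent decouples: s follows -∂E/∂s, t follows -∂E/∂t.
∂E/∂s = -3(s - 2)(s + 4); at s=-2 this is 24, so s decreases.
∂E/∂t = -18(t - 3)(t + 4); at t=2 this is 108, so t decreases.
s converges to its nearest critical value -4 (a local min of the s-part); t converges to -4. The iterate converges to (-4, -4).

(-4, -4)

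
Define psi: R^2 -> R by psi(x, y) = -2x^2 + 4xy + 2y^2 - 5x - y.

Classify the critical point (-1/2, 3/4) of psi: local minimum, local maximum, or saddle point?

The Hessian of psi is constant: H = [[-4, 4], [4, 4]].
det(H) = (-4)·4 − 4² = -32.
Since det(H) < 0, H is indefinite and the critical point is a saddle point.

saddle point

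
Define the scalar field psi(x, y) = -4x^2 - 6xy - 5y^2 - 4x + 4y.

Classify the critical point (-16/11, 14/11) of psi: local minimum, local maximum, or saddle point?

local maximum

The Hessian of psi is constant: H = [[-8, -6], [-6, -10]].
det(H) = (-8)·(-10) − (-6)² = 44.
det(H) > 0 and tr(H) = -18 < 0, so H is negative definite and the point is a local maximum.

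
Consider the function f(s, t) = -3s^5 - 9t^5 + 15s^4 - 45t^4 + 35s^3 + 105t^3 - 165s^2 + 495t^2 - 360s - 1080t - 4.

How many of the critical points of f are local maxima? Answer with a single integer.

4

f separates as a function of s plus a function of t, so ∇f=0 decouples.
∂f/∂s = -15(s - 4)(s - 3)(s + 1)(s + 2) = 0 at s ∈ {-2, -1, 3, 4}; ∂f/∂t = -45(t - 2)(t - 1)(t + 3)(t + 4) = 0 at t ∈ {-4, -3, 1, 2}.
The Hessian is diagonal: diag(f_ss, f_tt). Second derivatives: f_ss(-2)=450, f_ss(-1)=-300, f_ss(3)=300, f_ss(4)=-450; f_tt(-4)=1350, f_tt(-3)=-900, f_tt(1)=900, f_tt(2)=-1350.
Local maxima occur where both diagonal entries negative: (-1, -3), (-1, 2), (4, -3), (4, 2). Count: 4.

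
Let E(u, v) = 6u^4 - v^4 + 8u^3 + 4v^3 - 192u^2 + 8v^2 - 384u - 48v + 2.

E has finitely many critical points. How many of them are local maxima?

E separates as a function of u plus a function of v, so ∇E=0 decouples.
∂E/∂u = 24(u - 4)(u + 1)(u + 4) = 0 at u ∈ {-4, -1, 4}; ∂E/∂v = -4(v - 3)(v - 2)(v + 2) = 0 at v ∈ {-2, 2, 3}.
The Hessian is diagonal: diag(E_uu, E_vv). Second derivatives: E_uu(-4)=576, E_uu(-1)=-360, E_uu(4)=960; E_vv(-2)=-80, E_vv(2)=16, E_vv(3)=-20.
Local maxima occur where both diagonal entries negative: (-1, -2), (-1, 3). Count: 2.

2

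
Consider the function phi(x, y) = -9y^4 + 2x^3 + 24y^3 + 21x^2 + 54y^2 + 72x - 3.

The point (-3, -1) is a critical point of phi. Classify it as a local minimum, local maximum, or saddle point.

saddle point

The mixed partial ∂²phi/∂x∂y is 0, so the Hessian at any point is diag(phi_xx, phi_yy) = diag(6(2x + 7), 36(-3y^2 + 4y + 3)).
At (-3, -1): H = diag(6, -144).
The eigenvalues have opposite signs, so H is indefinite: a saddle point.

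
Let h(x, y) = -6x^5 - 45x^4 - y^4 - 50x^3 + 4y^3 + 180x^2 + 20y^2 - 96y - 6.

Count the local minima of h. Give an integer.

2

h separates as a function of x plus a function of y, so ∇h=0 decouples.
∂h/∂x = -30x(x - 1)(x + 3)(x + 4) = 0 at x ∈ {-4, -3, 0, 1}; ∂h/∂y = -4(y - 4)(y - 2)(y + 3) = 0 at y ∈ {-3, 2, 4}.
The Hessian is diagonal: diag(h_xx, h_yy). Second derivatives: h_xx(-4)=600, h_xx(-3)=-360, h_xx(0)=360, h_xx(1)=-600; h_yy(-3)=-140, h_yy(2)=40, h_yy(4)=-56.
Local minima occur where both diagonal entries positive: (-4, 2), (0, 2). Count: 2.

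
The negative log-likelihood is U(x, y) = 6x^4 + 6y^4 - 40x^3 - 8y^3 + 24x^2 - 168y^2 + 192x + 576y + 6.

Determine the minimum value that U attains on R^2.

U(x,y) separates as P(x) + Q(y) + 6, so its minimum is min P + min Q + 6.
P'(x) = 24(x - 4)(x - 2)(x + 1) vanishes at x ∈ {-1, 2, 4}; Q'(y) = 24(y - 3)(y - 2)(y + 4) vanishes at y ∈ {-4, 2, 3}.
Local minima of P (where P''>0): P(-1)=-122, P(4)=128. Local minima of Q: Q(-4)=-2944, Q(3)=486.
So the global minimum of U is P(-1) + Q(-4) + 6 = -122 − 2944 + 6 = -3060, attained at (-1, -4).

-3060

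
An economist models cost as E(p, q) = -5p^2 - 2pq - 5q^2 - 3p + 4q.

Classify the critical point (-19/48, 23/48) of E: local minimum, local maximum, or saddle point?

local maximum

The Hessian of E is constant: H = [[-10, -2], [-2, -10]].
det(H) = (-10)·(-10) − (-2)² = 96.
det(H) > 0 and tr(H) = -20 < 0, so H is negative definite and the point is a local maximum.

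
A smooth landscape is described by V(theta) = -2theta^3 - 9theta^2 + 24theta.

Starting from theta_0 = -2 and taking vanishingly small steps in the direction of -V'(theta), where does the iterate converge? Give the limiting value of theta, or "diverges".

-4

V'(theta) = -6(theta - 1)(theta + 4), so V'(-2) = 36.
Gradient descent moves in the -V' direction, i.e. theta is decreasing.
The nearest critical point in that direction is theta = -4, where V'' = 30 > 0 (a local minimum). The iterate converges there.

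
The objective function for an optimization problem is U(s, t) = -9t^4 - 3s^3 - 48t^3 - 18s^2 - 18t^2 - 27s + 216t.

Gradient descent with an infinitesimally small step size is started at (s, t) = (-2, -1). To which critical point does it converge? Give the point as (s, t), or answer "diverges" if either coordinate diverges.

(-3, -2)

U is separable, so gradient descent decouples: s follows -∂U/∂s, t follows -∂U/∂t.
∂U/∂s = -9(s + 1)(s + 3); at s=-2 this is 9, so s decreases.
∂U/∂t = -36(t - 1)(t + 2)(t + 3); at t=-1 this is 144, so t decreases.
s converges to its nearest critical value -3 (a local min of the s-part); t converges to -2. The iterate converges to (-3, -2).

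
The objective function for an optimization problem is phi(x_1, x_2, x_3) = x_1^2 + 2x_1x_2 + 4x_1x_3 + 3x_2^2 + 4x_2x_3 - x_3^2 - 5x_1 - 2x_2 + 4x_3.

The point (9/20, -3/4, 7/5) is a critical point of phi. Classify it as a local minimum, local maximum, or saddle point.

The Hessian is constant: H = [[2, 2, 4], [2, 6, 4], [4, 4, -2]].
Leading principal minors: Δ₁ = 2, Δ₂ = 8, Δ₃ = -80.
The minors fit neither the all-positive nor the alternating-sign pattern, so H is indefinite: a saddle point.

saddle point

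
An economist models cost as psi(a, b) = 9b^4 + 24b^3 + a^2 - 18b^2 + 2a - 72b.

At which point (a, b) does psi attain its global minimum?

psi(a,b) separates as P(a) + Q(b), so its minimum is min P + min Q.
P'(a) = 2a + 2 vanishes at a ∈ {-1}; Q'(b) = 36(b - 1)(b + 1)(b + 2) vanishes at b ∈ {-2, -1, 1}.
Local minima of P (where P''>0): P(-1)=-1. Local minima of Q: Q(-2)=24, Q(1)=-57.
So the global minimum of psi is P(-1) + Q(1) = -1 − 57 = -58, attained at (-1, 1).

(-1, 1)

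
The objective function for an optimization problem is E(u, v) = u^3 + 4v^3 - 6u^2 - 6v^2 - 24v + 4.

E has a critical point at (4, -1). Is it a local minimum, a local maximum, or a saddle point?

saddle point

The mixed partial ∂²E/∂u∂v is 0, so the Hessian at any point is diag(E_uu, E_vv) = diag(6(u - 2), 12(2v - 1)).
At (4, -1): H = diag(12, -36).
The eigenvalues have opposite signs, so H is indefinite: a saddle point.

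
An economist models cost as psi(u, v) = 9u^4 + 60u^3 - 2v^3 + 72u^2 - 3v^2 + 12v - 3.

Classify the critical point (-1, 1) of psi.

The mixed partial ∂²psi/∂u∂v is 0, so the Hessian at any point is diag(psi_uu, psi_vv) = diag(36(3u^2 + 10u + 4), -6(2v + 1)).
At (-1, 1): H = diag(-108, -18).
Both eigenvalues are negative, so H is negative definite: a local maximum.

local maximum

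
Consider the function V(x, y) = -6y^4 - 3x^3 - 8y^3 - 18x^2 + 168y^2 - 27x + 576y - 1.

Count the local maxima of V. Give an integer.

2

V separates as a function of x plus a function of y, so ∇V=0 decouples.
∂V/∂x = -9(x + 1)(x + 3) = 0 at x ∈ {-3, -1}; ∂V/∂y = -24(y - 4)(y + 2)(y + 3) = 0 at y ∈ {-3, -2, 4}.
The Hessian is diagonal: diag(V_xx, V_yy). Second derivatives: V_xx(-3)=18, V_xx(-1)=-18; V_yy(-3)=-168, V_yy(-2)=144, V_yy(4)=-1008.
Local maxima occur where both diagonal entries negative: (-1, -3), (-1, 4). Count: 2.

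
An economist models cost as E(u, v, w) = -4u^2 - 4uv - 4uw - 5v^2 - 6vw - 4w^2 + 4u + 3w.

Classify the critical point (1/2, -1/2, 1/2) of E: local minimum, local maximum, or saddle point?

local maximum

The Hessian is constant: H = [[-8, -4, -4], [-4, -10, -6], [-4, -6, -8]].
Leading principal minors: Δ₁ = -8, Δ₂ = 64, Δ₃ = -256.
The minors alternate sign starting negative (−, +, −), so H is negative definite: a local maximum.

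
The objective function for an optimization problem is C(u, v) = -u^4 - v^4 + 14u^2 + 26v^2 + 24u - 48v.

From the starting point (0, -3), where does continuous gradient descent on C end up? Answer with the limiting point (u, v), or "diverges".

(-1, 1)

C is separable, so gradient descent decouples: u follows -∂C/∂u, v follows -∂C/∂v.
∂C/∂u = -4(u - 3)(u + 1)(u + 2); at u=0 this is 24, so u decreases.
∂C/∂v = -4(v - 3)(v - 1)(v + 4); at v=-3 this is -96, so v increases.
u converges to its nearest critical value -1 (a local min of the u-part); v converges to 1. The iterate converges to (-1, 1).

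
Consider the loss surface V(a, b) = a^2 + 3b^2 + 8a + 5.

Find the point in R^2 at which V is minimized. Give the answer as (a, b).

V(a,b) separates as P(a) + Q(b) + 5, so its minimum is min P + min Q + 5.
P'(a) = 2a + 8 vanishes at a ∈ {-4}; Q'(b) = 6b vanishes at b ∈ {0}.
Local minima of P (where P''>0): P(-4)=-16. Local minima of Q: Q(0)=0.
So the global minimum of V is P(-4) + Q(0) + 5 = -16 + 0 + 5 = -11, attained at (-4, 0).

(-4, 0)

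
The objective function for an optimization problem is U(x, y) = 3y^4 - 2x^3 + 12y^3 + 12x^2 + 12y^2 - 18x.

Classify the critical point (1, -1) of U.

saddle point

The mixed partial ∂²U/∂x∂y is 0, so the Hessian at any point is diag(U_xx, U_yy) = diag(12(-x + 2), 12(3y^2 + 6y + 2)).
At (1, -1): H = diag(12, -12).
The eigenvalues have opposite signs, so H is indefinite: a saddle point.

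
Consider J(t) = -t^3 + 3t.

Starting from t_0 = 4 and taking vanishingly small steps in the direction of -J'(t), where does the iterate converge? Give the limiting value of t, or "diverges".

diverges

J'(t) = -3(t - 1)(t + 1), so J'(4) = -45.
Gradient descent moves in the -J' direction, i.e. t is increasing.
There is no critical point above t=4, and J' keeps the same sign, so the iterate runs off to +∞.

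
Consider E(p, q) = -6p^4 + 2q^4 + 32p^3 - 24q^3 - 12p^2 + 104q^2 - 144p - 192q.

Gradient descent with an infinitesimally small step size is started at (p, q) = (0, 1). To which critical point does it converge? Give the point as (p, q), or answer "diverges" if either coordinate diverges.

(2, 2)

E is separable, so gradient descent decouples: p follows -∂E/∂p, q follows -∂E/∂q.
∂E/∂p = -24(p - 3)(p - 2)(p + 1); at p=0 this is -144, so p increases.
∂E/∂q = 8(q - 4)(q - 3)(q - 2); at q=1 this is -48, so q increases.
p converges to its nearest critical value 2 (a local min of the p-part); q converges to 2. The iterate converges to (2, 2).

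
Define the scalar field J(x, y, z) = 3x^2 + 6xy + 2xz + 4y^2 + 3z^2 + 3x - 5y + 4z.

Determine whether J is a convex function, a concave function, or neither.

convex

J is quadratic, so its Hessian is the constant matrix H = [[6, 6, 2], [6, 8, 0], [2, 0, 6]].
Leading principal minors: 6, 12, 40.
All positive ⇒ H ≻ 0 ⇒ convex.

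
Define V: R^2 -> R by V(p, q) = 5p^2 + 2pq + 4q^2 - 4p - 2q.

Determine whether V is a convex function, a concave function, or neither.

V is quadratic, so its Hessian is the constant matrix H = [[10, 2], [2, 8]].
det(H) = 76, tr(H) = 18.
det(H) > 0 and tr(H) > 0, so H is positive definite everywhere: convex.

convex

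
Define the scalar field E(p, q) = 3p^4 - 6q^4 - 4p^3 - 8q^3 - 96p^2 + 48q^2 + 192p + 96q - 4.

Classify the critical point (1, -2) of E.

local maximum

The mixed partial ∂²E/∂p∂q is 0, so the Hessian at any point is diag(E_pp, E_qq) = diag(12(3p^2 - 2p - 16), 24(-3q^2 - 2q + 4)).
At (1, -2): H = diag(-180, -96).
Both eigenvalues are negative, so H is negative definite: a local maximum.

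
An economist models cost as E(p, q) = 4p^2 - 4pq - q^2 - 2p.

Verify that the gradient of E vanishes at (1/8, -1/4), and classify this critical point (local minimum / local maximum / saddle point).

∇E = (8p - 4q - 2, -4p - 2q); substituting (1/8, -1/4) gives ∇E = (0, 0), so (1/8, -1/4) is indeed a critical point.
The Hessian of E is constant: H = [[8, -4], [-4, -2]].
det(H) = 8·(-2) − (-4)² = -32.
Since det(H) < 0, H is indefinite and the critical point is a saddle point.

saddle point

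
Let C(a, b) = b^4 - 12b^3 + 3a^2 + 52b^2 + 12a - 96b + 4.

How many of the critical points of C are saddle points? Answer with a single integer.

1

C separates as a function of a plus a function of b, so ∇C=0 decouples.
∂C/∂a = 6(a + 2) = 0 at a ∈ {-2}; ∂C/∂b = 4(b - 4)(b - 3)(b - 2) = 0 at b ∈ {2, 3, 4}.
The Hessian is diagonal: diag(C_aa, C_bb). Second derivatives: C_aa(-2)=6; C_bb(2)=8, C_bb(3)=-4, C_bb(4)=8.
Saddle points occur where the two diagonal entries have opposite signs: (-2, 3). Count: 1.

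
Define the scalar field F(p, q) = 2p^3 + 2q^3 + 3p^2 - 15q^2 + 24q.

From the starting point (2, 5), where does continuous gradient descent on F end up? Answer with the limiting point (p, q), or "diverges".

(0, 4)

F is separable, so gradient descent decouples: p follows -∂F/∂p, q follows -∂F/∂q.
∂F/∂p = 6p(p + 1); at p=2 this is 36, so p decreases.
∂F/∂q = 6(q - 4)(q - 1); at q=5 this is 24, so q decreases.
p converges to its nearest critical value 0 (a local min of the p-part); q converges to 4. The iterate converges to (0, 4).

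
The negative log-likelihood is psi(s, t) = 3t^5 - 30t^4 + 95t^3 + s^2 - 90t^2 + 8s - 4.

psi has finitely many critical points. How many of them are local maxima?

psi separates as a function of s plus a function of t, so ∇psi=0 decouples.
∂psi/∂s = 2(s + 4) = 0 at s ∈ {-4}; ∂psi/∂t = 15t(t - 4)(t - 3)(t - 1) = 0 at t ∈ {0, 1, 3, 4}.
The Hessian is diagonal: diag(psi_ss, psi_tt). Second derivatives: psi_ss(-4)=2; psi_tt(0)=-180, psi_tt(1)=90, psi_tt(3)=-90, psi_tt(4)=180.
Local maxima occur where both diagonal entries negative: none. Count: 0.

0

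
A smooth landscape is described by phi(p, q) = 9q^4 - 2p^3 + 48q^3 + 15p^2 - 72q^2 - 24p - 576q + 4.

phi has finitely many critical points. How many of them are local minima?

phi separates as a function of p plus a function of q, so ∇phi=0 decouples.
∂phi/∂p = -6(p - 4)(p - 1) = 0 at p ∈ {1, 4}; ∂phi/∂q = 36(q - 2)(q + 2)(q + 4) = 0 at q ∈ {-4, -2, 2}.
The Hessian is diagonal: diag(phi_pp, phi_qq). Second derivatives: phi_pp(1)=18, phi_pp(4)=-18; phi_qq(-4)=432, phi_qq(-2)=-288, phi_qq(2)=864.
Local minima occur where both diagonal entries positive: (1, -4), (1, 2). Count: 2.

2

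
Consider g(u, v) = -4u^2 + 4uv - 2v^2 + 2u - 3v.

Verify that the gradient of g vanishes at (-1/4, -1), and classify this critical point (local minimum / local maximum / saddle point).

∇g = (-8u + 4v + 2, 4u - 4v - 3); substituting (-1/4, -1) gives ∇g = (0, 0), so (-1/4, -1) is indeed a critical point.
The Hessian of g is constant: H = [[-8, 4], [4, -4]].
det(H) = (-8)·(-4) − 4² = 16.
det(H) > 0 and tr(H) = -12 < 0, so H is negative definite and the point is a local maximum.

local maximum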